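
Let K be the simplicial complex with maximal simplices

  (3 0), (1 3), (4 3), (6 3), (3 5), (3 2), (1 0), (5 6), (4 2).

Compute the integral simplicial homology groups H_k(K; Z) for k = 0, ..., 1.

H_0 = Z,  H_1 = Z^3.

Fix the vertex order 0 < 1 < 2 < 3 < 4 < 5 < 6 and write every simplex with vertices in increasing order. Then dim K = 1 and the simplices of K are:

  0-simplices (7): [0], [1], [2], [3], [4], [5], [6]
  1-simplices (9): [0,1], [0,3], [1,3], [2,3], [2,4], [3,4], [3,5], [3,6], [5,6]

giving chain groups C_0 ≅ Z^7, C_1 ≅ Z^9.

∂_1: C_1 → C_0 sends each edge [p,q] (with p < q) to q − p.
As a 7×9 matrix over Z this has rank 6, with invariant factors (1,1,1,1,1,1).

Computing H_k = (kernel of ∂_k) / (image of ∂_{k+1}):

  H_0: rank C_0 − rank ∂_1 = 7 − 6 = 1, and the invariant factors of ∂_1 are all 1, so H_0 ≅ Z.
  H_1: rank ker ∂_1 − rank ∂_2 = (9 − 6) − 0 = 3, and there is no ∂_2, so H_1 ≅ Z^3.

As a check, the Euler characteristic is 7 − 9 = -2, which agrees with 1 − 3 = -2.
(K is a triangulation of a wedge of 3 circles.)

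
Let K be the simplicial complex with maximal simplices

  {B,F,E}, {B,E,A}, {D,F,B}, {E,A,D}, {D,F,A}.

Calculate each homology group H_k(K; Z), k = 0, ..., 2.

Order the vertices as A < B < D < E < F. Listing each simplex with vertices in this order, K has dimension 2 with simplices:

  0-simplices (5): A, B, D, E, F
  1-simplices (10): AB, AD, AE, AF, BD, BE, BF, DE, DF, EF
  2-simplices (5): ABE, ADE, ADF, BDF, BEF

Hence C_0 ≅ Z^5, C_1 ≅ Z^10, C_2 ≅ Z^5.

Boundary ∂_1: C_1 → C_0 sends each edge [p,q] (with p < q) to q − p.
The resulting 5×10 matrix has rank 4, and its Smith normal form has invariant factors (1,1,1,1).

∂_2: C_2 → C_1 maps a triangle to the signed sum of its edges. For instance
  ∂ABE = BE − AE + AB,
  ∂BDF = DF − BF + BD.
The resulting 10×5 matrix has rank 5, and its Smith normal form has invariant factors (1,1,1,1,1).

Reading off H_k = ker ∂_k / im ∂_{k+1}:

  H_0: rank C_0 − rank ∂_1 = 5 − 4 = 1, and the invariant factors of ∂_1 are all 1, so H_0 = Z.
  H_1: rank ker ∂_1 − rank ∂_2 = (10 − 4) − 5 = 1, and the invariant factors of ∂_2 are all 1, so H_1 = Z.
  H_2: rank ker ∂_2 − rank ∂_3 = (5 − 5) − 0 = 0, and there is no ∂_3, so H_2 = 0.

H_0 ≅ Z,  H_1 ≅ Z,  H_2 = 0.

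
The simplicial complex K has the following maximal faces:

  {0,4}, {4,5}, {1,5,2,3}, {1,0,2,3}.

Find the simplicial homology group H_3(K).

H_3 ≅ 0.

Fix the vertex order 0 < 1 < 2 < 3 < 4 < 5 and write every simplex with vertices in increasing order. Then dim K = 3 and the simplices of K are:

  0-simplices (6): [0], [1], [2], [3], [4], [5]
  1-simplices (11): [0,1], [0,2], [0,3], [0,4], [1,2], [1,3], [1,5], [2,3], [2,5], [3,5], [4,5]
  2-simplices (7): [0,1,2], [0,1,3], [0,2,3], [1,2,3], [1,2,5], [1,3,5], [2,3,5]
  3-simplices (2): [0,1,2,3], [1,2,3,5]

so the chain groups are C_0 ≅ Z^6, C_1 ≅ Z^11, C_2 ≅ Z^7, C_3 ≅ Z^2.

Boundary ∂_1: C_1 → C_0 sends each edge [p,q] (with p < q) to q − p.
This gives a 6×11 integer matrix of rank 5; reducing to Smith normal form yields diagonal entries (1,1,1,1,1).

∂_2: C_2 → C_1 sends each 2-simplex [p,q,r] to [q,r] − [p,r] + [p,q]. For instance
  ∂[0,1,3] = [1,3] − [0,3] + [0,1],
  ∂[2,3,5] = [3,5] − [2,5] + [2,3].
The 11×7 boundary matrix has rank 5 and Smith normal form diag(1,1,1,1,1).

Boundary ∂_3: C_3 → C_2 sends each 3-simplex σ to the alternating sum Σ_i (−1)^i (σ with its i-th vertex removed). For instance
  ∂[1,2,3,5] = [2,3,5] − [1,3,5] + [1,2,5] − [1,2,3],
  ∂[0,1,2,3] = [1,2,3] − [0,2,3] + [0,1,3] − [0,1,2].
The 7×2 boundary matrix has rank 2 and Smith normal form diag(1,1).

Computing H_k = (kernel of ∂_k) / (image of ∂_{k+1}):

  H_3: rank ker ∂_3 − rank ∂_4 = (2 − 2) − 0 = 0, and there is no ∂_4, so H_3 ≅ 0.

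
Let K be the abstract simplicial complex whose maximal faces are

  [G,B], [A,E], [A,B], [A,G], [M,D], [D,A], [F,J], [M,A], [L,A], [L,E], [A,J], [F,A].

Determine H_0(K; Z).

Order the vertices as A < B < D < E < F < G < J < L < M. Listing each simplex with vertices in this order, K has dimension 1 with simplices:

  0-simplices (9): A, B, D, E, F, G, J, L, M
  1-simplices (12): AB, AD, AE, AF, AG, AJ, AL, AM, BG, DM, EL, FJ

giving chain groups C_0 ≅ Z^9, C_1 ≅ Z^12.

∂_1: C_1 → C_0 maps an edge to its endpoints' difference, ∂[p,q] = q − p.
As a 9×12 matrix over Z this has rank 8, with invariant factors (1,1,1,1,1,1,1,1).

Reading off H_k = ker ∂_k / im ∂_{k+1}:

  H_0: rank C_0 − rank ∂_1 = 9 − 8 = 1, and the invariant factors of ∂_1 are all 1, so H_0 = Z.

H_0 = Z.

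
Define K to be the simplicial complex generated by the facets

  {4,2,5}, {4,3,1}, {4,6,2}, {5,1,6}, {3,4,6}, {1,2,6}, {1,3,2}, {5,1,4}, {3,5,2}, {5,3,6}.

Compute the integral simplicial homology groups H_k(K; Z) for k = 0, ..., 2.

H_0 ≅ Z,  H_1 ≅ Z/2Z,  H_2 = 0.

We work with the vertex ordering 1 < 2 < 3 < 4 < 5 < 6. The simplices of K, each written with vertices in increasing order, are:

  0-simplices (6): [1], [2], [3], [4], [5], [6]
  1-simplices (15): [1,2], [1,3], [1,4], [1,5], [1,6], [2,3], [2,4], [2,5], [2,6], [3,4], [3,5], [3,6], [4,5], [4,6], [5,6]
  2-simplices (10): [1,2,3], [1,2,6], [1,3,4], [1,4,5], [1,5,6], [2,3,5], [2,4,5], [2,4,6], [3,4,6], [3,5,6]

giving chain groups C_0 ≅ Z^6, C_1 ≅ Z^15, C_2 ≅ Z^10.

∂_1: C_1 → C_0 sends each edge [p,q] (with p < q) to q − p.
The resulting 6×15 matrix has rank 5, and its Smith normal form has invariant factors (1,1,1,1,1).

The boundary map ∂_2: C_2 → C_1 sends each 2-simplex [p,q,r] to [q,r] − [p,r] + [p,q]. For instance
  ∂[1,4,5] = [4,5] − [1,5] + [1,4],
  ∂[2,3,5] = [3,5] − [2,5] + [2,3].
The resulting 15×10 matrix has rank 10, and its Smith normal form has invariant factors (1,1,1,1,1,1,1,1,1,2).

Computing H_k = (kernel of ∂_k) / (image of ∂_{k+1}):

  H_0: rank C_0 − rank ∂_1 = 6 − 5 = 1, and the invariant factors of ∂_1 are all 1, so H_0 = Z.
  H_1: rank ker ∂_1 − rank ∂_2 = (15 − 5) − 10 = 0, and ∂_2 has invariant factor 2 > 1, so H_1 = Z/2Z.
  H_2: rank ker ∂_2 − rank ∂_3 = (10 − 10) − 0 = 0, and there is no ∂_3, so H_2 = 0.

As a check, the Euler characteristic is 6 − 15 + 10 = 1, which agrees with 1 − 0 + 0 = 1.
(K is a triangulation of the real projective plane RP^2.)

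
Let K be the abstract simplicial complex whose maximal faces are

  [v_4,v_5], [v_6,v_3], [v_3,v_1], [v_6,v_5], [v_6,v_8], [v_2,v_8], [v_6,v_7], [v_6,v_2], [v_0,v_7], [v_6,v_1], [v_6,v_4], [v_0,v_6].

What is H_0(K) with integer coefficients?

Order the vertices as v_0 < v_1 < v_2 < v_3 < v_4 < v_5 < v_6 < v_7 < v_8. Listing each simplex with vertices in this order, K has dimension 1 with simplices:

  0-simplices (9): [v_0], [v_1], [v_2], [v_3], [v_4], [v_5], [v_6], [v_7], [v_8]
  1-simplices (12): [v_0,v_6], [v_0,v_7], [v_1,v_3], [v_1,v_6], [v_2,v_6], [v_2,v_8], [v_3,v_6], [v_4,v_5], [v_4,v_6], [v_5,v_6], [v_6,v_7], [v_6,v_8]

giving chain groups C_0 ≅ Z^9, C_1 ≅ Z^12.

The boundary map ∂_1: C_1 → C_0 maps an edge to its endpoints' difference, ∂[p,q] = q − p. For instance
  ∂[v_6,v_7] = [v_7] − [v_6].
The 9×12 boundary matrix has rank 8 and Smith normal form diag(1,1,1,1,1,1,1,1).

Now H_k = ker ∂_k / im ∂_{k+1}, so:

  H_0: rank C_0 − rank ∂_1 = 9 − 8 = 1, and the invariant factors of ∂_1 are all 1, so H_0 = Z.

H_0 = Z.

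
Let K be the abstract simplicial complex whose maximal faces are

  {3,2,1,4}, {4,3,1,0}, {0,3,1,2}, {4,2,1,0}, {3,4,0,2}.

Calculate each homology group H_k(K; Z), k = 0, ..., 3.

H_0 = Z,  H_1 = 0,  H_2 = 0,  H_3 = Z.

Fix the vertex order 0 < 1 < 2 < 3 < 4 and write every simplex with vertices in increasing order. Then dim K = 3 and the simplices of K are:

  0-simplices (5): [0], [1], [2], [3], [4]
  1-simplices (10): [0,1], [0,2], [0,3], [0,4], [1,2], [1,3], [1,4], [2,3], [2,4], [3,4]
  2-simplices (10): [0,1,2], [0,1,3], [0,1,4], [0,2,3], [0,2,4], [0,3,4], [1,2,3], [1,2,4], [1,3,4], [2,3,4]
  3-simplices (5): [0,1,2,3], [0,1,2,4], [0,1,3,4], [0,2,3,4], [1,2,3,4]

Hence C_0 ≅ Z^5, C_1 ≅ Z^10, C_2 ≅ Z^10, C_3 ≅ Z^5.

The boundary map ∂_1: C_1 → C_0 is given by ∂[p,q] = [q] − [p].
This gives a 5×10 integer matrix of rank 4; reducing to Smith normal form yields diagonal entries (1,1,1,1).

Boundary ∂_2: C_2 → C_1 maps a triangle to the signed sum of its edges. For instance
  ∂[0,1,4] = [1,4] − [0,4] + [0,1],
  ∂[1,2,3] = [2,3] − [1,3] + [1,2].
This gives a 10×10 integer matrix of rank 6; reducing to Smith normal form yields diagonal entries (1,1,1,1,1,1).

The boundary map ∂_3: C_3 → C_2 sends each 3-simplex σ to the alternating sum Σ_i (−1)^i (σ with its i-th vertex removed). For instance
  ∂[0,1,2,4] = [1,2,4] − [0,2,4] + [0,1,4] − [0,1,2],
  ∂[1,2,3,4] = [2,3,4] − [1,3,4] + [1,2,4] − [1,2,3].
As a 10×5 matrix over Z this has rank 4, with invariant factors (1,1,1,1).

Reading off H_k = ker ∂_k / im ∂_{k+1}:

  H_0: rank C_0 − rank ∂_1 = 5 − 4 = 1, and the invariant factors of ∂_1 are all 1, so H_0 ≅ Z.
  H_1: rank ker ∂_1 − rank ∂_2 = (10 − 4) − 6 = 0, and the invariant factors of ∂_2 are all 1, so H_1 ≅ 0.
  H_2: rank ker ∂_2 − rank ∂_3 = (10 − 6) − 4 = 0, and the invariant factors of ∂_3 are all 1, so H_2 ≅ 0.
  H_3: rank ker ∂_3 − rank ∂_4 = (5 − 4) − 0 = 1, and there is no ∂_4, so H_3 ≅ Z.

As a check, the Euler characteristic is 5 − 10 + 10 − 5 = 0, which agrees with 1 − 0 + 0 − 1 = 0.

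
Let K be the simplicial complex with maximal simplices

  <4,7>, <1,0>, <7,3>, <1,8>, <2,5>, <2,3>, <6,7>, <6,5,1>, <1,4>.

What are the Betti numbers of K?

b_0 = 1, b_1 = 2, b_2 = 0.

Fix the vertex order 0 < 1 < 2 < 3 < 4 < 5 < 6 < 7 < 8 and write every simplex with vertices in increasing order. Then dim K = 2 and the simplices of K are:

  0-simplices (9): [0], [1], [2], [3], [4], [5], [6], [7], [8]
  1-simplices (11): [0,1], [1,4], [1,5], [1,6], [1,8], [2,3], [2,5], [3,7], [4,7], [5,6], [6,7]
  2-simplices (1): [1,5,6]

so the chain groups are C_0 ≅ Z^9, C_1 ≅ Z^11, C_2 ≅ Z^1.

The boundary map ∂_1: C_1 → C_0 sends each edge [p,q] (with p < q) to q − p.
The 9×11 boundary matrix has rank 8 and Smith normal form diag(1,1,1,1,1,1,1,1).

∂_2: C_2 → C_1 sends each 2-simplex [p,q,r] to [q,r] − [p,r] + [p,q]. For instance
  ∂[1,5,6] = [5,6] − [1,6] + [1,5].
The 11×1 boundary matrix has rank 1 and Smith normal form diag(1).

Computing H_k = (kernel of ∂_k) / (image of ∂_{k+1}):

  H_0: rank C_0 − rank ∂_1 = 9 − 8 = 1, and the invariant factors of ∂_1 are all 1, so H_0 = Z.
  H_1: rank ker ∂_1 − rank ∂_2 = (11 − 8) − 1 = 2, and the invariant factors of ∂_2 are all 1, so H_1 = Z^2.
  H_2: rank ker ∂_2 − rank ∂_3 = (1 − 1) − 0 = 0, and there is no ∂_3, so H_2 = 0.

Hence the Betti numbers are b_0 = 1, b_1 = 2, b_2 = 0.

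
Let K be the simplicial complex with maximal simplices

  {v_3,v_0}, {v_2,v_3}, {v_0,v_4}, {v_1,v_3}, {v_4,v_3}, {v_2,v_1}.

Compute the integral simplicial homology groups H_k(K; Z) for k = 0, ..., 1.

H_0 ≅ Z,  H_1 ≅ Z^2.

Fix the vertex order v_0 < v_1 < v_2 < v_3 < v_4 and write every simplex with vertices in increasing order. Then dim K = 1 and the simplices of K are:

  0-simplices (5): [v_0], [v_1], [v_2], [v_3], [v_4]
  1-simplices (6): [v_0,v_3], [v_0,v_4], [v_1,v_2], [v_1,v_3], [v_2,v_3], [v_3,v_4]

giving chain groups C_0 ≅ Z^5, C_1 ≅ Z^6.

Boundary ∂_1: C_1 → C_0 maps an edge to its endpoints' difference, ∂[p,q] = q − p.
The resulting 5×6 matrix has rank 4, and its Smith normal form has invariant factors (1,1,1,1).

Reading off H_k = ker ∂_k / im ∂_{k+1}:

  H_0: rank C_0 − rank ∂_1 = 5 − 4 = 1, and the invariant factors of ∂_1 are all 1, so H_0 = Z.
  H_1: rank ker ∂_1 − rank ∂_2 = (6 − 4) − 0 = 2, and there is no ∂_2, so H_1 = Z^2.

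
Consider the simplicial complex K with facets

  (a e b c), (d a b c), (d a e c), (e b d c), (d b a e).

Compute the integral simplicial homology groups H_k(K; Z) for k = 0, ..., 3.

Take the total order a < b < c < d < e on the vertex set. Then K (dimension 3) consists of the simplices:

  0-simplices (5): a, b, c, d, e
  1-simplices (10): ab, ac, ad, ae, bc, bd, be, cd, ce, de
  2-simplices (10): abc, abd, abe, acd, ace, ade, bcd, bce, bde, cde
  3-simplices (5): abcd, abce, abde, acde, bcde

so the chain groups are C_0 ≅ Z^5, C_1 ≅ Z^10, C_2 ≅ Z^10, C_3 ≅ Z^5.

Boundary ∂_1: C_1 → C_0 maps an edge to its endpoints' difference, ∂[p,q] = q − p. For instance
  ∂ad = d − a.
As a 5×10 matrix over Z this has rank 4, with invariant factors (1,1,1,1).

Boundary ∂_2: C_2 → C_1 acts by ∂[p,q,r] = [q,r] − [p,r] + [p,q]. For instance
  ∂bde = de − be + bd,
  ∂abc = bc − ac + ab.
The resulting 10×10 matrix has rank 6, and its Smith normal form has invariant factors (1,1,1,1,1,1).

∂_3: C_3 → C_2 sends each 3-simplex σ to the alternating sum Σ_i (−1)^i (σ with its i-th vertex removed). For instance
  ∂bcde = cde − bde + bce − bcd,
  ∂abce = bce − ace + abe − abc.
This gives a 10×5 integer matrix of rank 4; reducing to Smith normal form yields diagonal entries (1,1,1,1).

Reading off H_k = ker ∂_k / im ∂_{k+1}:

  H_0: rank C_0 − rank ∂_1 = 5 − 4 = 1, and the invariant factors of ∂_1 are all 1, so H_0 ≅ Z.
  H_1: rank ker ∂_1 − rank ∂_2 = (10 − 4) − 6 = 0, and the invariant factors of ∂_2 are all 1, so H_1 ≅ 0.
  H_2: rank ker ∂_2 − rank ∂_3 = (10 − 6) − 4 = 0, and the invariant factors of ∂_3 are all 1, so H_2 ≅ 0.
  H_3: rank ker ∂_3 − rank ∂_4 = (5 − 4) − 0 = 1, and there is no ∂_4, so H_3 ≅ Z.

As a check, the Euler characteristic is 5 − 10 + 10 − 5 = 0, which agrees with 1 − 0 + 0 − 1 = 0.

H_0 = Z,  H_1 = 0,  H_2 = 0,  H_3 = Z.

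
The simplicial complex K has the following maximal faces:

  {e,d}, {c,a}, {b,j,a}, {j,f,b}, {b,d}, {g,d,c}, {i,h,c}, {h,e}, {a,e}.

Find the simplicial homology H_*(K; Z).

H_0 = Z,  H_1 = Z^3,  H_2 = 0.

We work with the vertex ordering a < b < c < d < e < f < g < h < i < j. The simplices of K, each written with vertices in increasing order, are:

  0-simplices (10): a, b, c, d, e, f, g, h, i, j
  1-simplices (16): ab, ac, ae, aj, bd, bf, bj, cd, cg, ch, ci, de, dg, eh, fj, hi
  2-simplices (4): abj, bfj, cdg, chi

so the chain groups are C_0 ≅ Z^10, C_1 ≅ Z^16, C_2 ≅ Z^4.

The boundary map ∂_1: C_1 → C_0 sends each edge [p,q] (with p < q) to q − p.
This gives a 10×16 integer matrix of rank 9; reducing to Smith normal form yields diagonal entries (1,1,1,1,1,1,1,1,1).

Boundary ∂_2: C_2 → C_1 sends each 2-simplex [p,q,r] to [q,r] − [p,r] + [p,q]. For instance
  ∂cdg = dg − cg + cd,
  ∂chi = hi − ci + ch.
The 16×4 boundary matrix has rank 4 and Smith normal form diag(1,1,1,1).

Reading off H_k = ker ∂_k / im ∂_{k+1}:

  H_0: rank C_0 − rank ∂_1 = 10 − 9 = 1, and the invariant factors of ∂_1 are all 1, so H_0 ≅ Z.
  H_1: rank ker ∂_1 − rank ∂_2 = (16 − 9) − 4 = 3, and the invariant factors of ∂_2 are all 1, so H_1 ≅ Z^3.
  H_2: rank ker ∂_2 − rank ∂_3 = (4 − 4) − 0 = 0, and there is no ∂_3, so H_2 ≅ 0.

As a check, the Euler characteristic is 10 − 16 + 4 = -2, which agrees with 1 − 3 + 0 = -2.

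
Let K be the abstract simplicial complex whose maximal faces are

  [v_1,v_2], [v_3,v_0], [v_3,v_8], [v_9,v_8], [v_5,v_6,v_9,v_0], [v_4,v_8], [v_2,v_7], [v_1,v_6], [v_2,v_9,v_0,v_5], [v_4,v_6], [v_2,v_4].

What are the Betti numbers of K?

b_0 = 1, b_1 = 4, b_2 = 0, b_3 = 0.

Take the total order v_0 < v_1 < v_2 < v_3 < v_4 < v_5 < v_6 < v_7 < v_8 < v_9 on the vertex set. Then K (dimension 3) consists of the simplices:

  0-simplices (10): [v_0], [v_1], [v_2], [v_3], [v_4], [v_5], [v_6], [v_7], [v_8], [v_9]
  1-simplices (18): (18 of them)
  2-simplices (7): [v_0,v_2,v_5], [v_0,v_2,v_9], [v_0,v_5,v_6], [v_0,v_5,v_9], [v_0,v_6,v_9], [v_2,v_5,v_9], [v_5,v_6,v_9]
  3-simplices (2): [v_0,v_2,v_5,v_9], [v_0,v_5,v_6,v_9]

so the chain groups are C_0 ≅ Z^10, C_1 ≅ Z^18, C_2 ≅ Z^7, C_3 ≅ Z^2.

∂_1: C_1 → C_0 maps an edge to its endpoints' difference, ∂[p,q] = q − p. For instance
  ∂[v_2,v_9] = [v_9] − [v_2].
This gives a 10×18 integer matrix of rank 9; reducing to Smith normal form yields diagonal entries (1,1,1,1,1,1,1,1,1).

The boundary map ∂_2: C_2 → C_1 maps a triangle to the signed sum of its edges. For instance
  ∂[v_5,v_6,v_9] = [v_6,v_9] − [v_5,v_9] + [v_5,v_6],
  ∂[v_2,v_5,v_9] = [v_5,v_9] − [v_2,v_9] + [v_2,v_5].
The resulting 18×7 matrix has rank 5, and its Smith normal form has invariant factors (1,1,1,1,1).

∂_3: C_3 → C_2 sends each 3-simplex σ to the alternating sum Σ_i (−1)^i (σ with its i-th vertex removed). For instance
  ∂[v_0,v_2,v_5,v_9] = [v_2,v_5,v_9] − [v_0,v_5,v_9] + [v_0,v_2,v_9] − [v_0,v_2,v_5],
  ∂[v_0,v_5,v_6,v_9] = [v_5,v_6,v_9] − [v_0,v_6,v_9] + [v_0,v_5,v_9] − [v_0,v_5,v_6].
The resulting 7×2 matrix has rank 2, and its Smith normal form has invariant factors (1,1).

Computing H_k = (kernel of ∂_k) / (image of ∂_{k+1}):

  H_0: rank C_0 − rank ∂_1 = 10 − 9 = 1, and the invariant factors of ∂_1 are all 1, so H_0 = Z.
  H_1: rank ker ∂_1 − rank ∂_2 = (18 − 9) − 5 = 4, and the invariant factors of ∂_2 are all 1, so H_1 = Z^4.
  H_2: rank ker ∂_2 − rank ∂_3 = (7 − 5) − 2 = 0, and the invariant factors of ∂_3 are all 1, so H_2 = 0.
  H_3: rank ker ∂_3 − rank ∂_4 = (2 − 2) − 0 = 0, and there is no ∂_4, so H_3 = 0.

Hence the Betti numbers are b_0 = 1, b_1 = 4, b_2 = 0, b_3 = 0.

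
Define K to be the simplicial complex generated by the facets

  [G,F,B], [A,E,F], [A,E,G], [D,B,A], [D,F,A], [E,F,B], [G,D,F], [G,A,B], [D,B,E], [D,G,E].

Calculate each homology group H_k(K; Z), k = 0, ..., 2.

Order the vertices as A < B < D < E < F < G. Listing each simplex with vertices in this order, K has dimension 2 with simplices:

  0-simplices (6): A, B, D, E, F, G
  1-simplices (15): AB, AD, AE, AF, AG, BD, BE, BF, BG, DE, DF, DG, EF, EG, FG
  2-simplices (10): ABD, ABG, ADF, AEF, AEG, BDE, BEF, BFG, DEG, DFG

Hence C_0 ≅ Z^6, C_1 ≅ Z^15, C_2 ≅ Z^10.

Boundary ∂_1: C_1 → C_0 sends each edge [p,q] (with p < q) to q − p.
As a 6×15 matrix over Z this has rank 5, with invariant factors (1,1,1,1,1).

∂_2: C_2 → C_1 maps a triangle to the signed sum of its edges. For instance
  ∂DEG = EG − DG + DE,
  ∂AEG = EG − AG + AE.
The resulting 15×10 matrix has rank 10, and its Smith normal form has invariant factors (1,1,1,1,1,1,1,1,1,2).

Computing H_k = (kernel of ∂_k) / (image of ∂_{k+1}):

  H_0: rank C_0 − rank ∂_1 = 6 − 5 = 1, and the invariant factors of ∂_1 are all 1, so H_0 ≅ Z.
  H_1: rank ker ∂_1 − rank ∂_2 = (15 − 5) − 10 = 0, and ∂_2 has invariant factor 2 > 1, so H_1 ≅ Z/2Z.
  H_2: rank ker ∂_2 − rank ∂_3 = (10 − 10) − 0 = 0, and there is no ∂_3, so H_2 ≅ 0.

As a check, the Euler characteristic is 6 − 15 + 10 = 1, which agrees with 1 − 0 + 0 = 1.
(K is a triangulation of the real projective plane RP^2.)

H_0 = Z,  H_1 = Z/2Z,  H_2 = 0.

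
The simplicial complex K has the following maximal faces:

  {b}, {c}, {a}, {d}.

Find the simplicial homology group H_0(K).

H_0 ≅ Z^4.

Take the total order a < b < c < d on the vertex set. Then K (dimension 0) consists of the simplices:

  0-simplices (4): a, b, c, d

giving chain groups C_0 ≅ Z^4.

Now H_k = ker ∂_k / im ∂_{k+1}, so:

  H_0: rank C_0 − rank ∂_1 = 4 − 0 = 4, and there is no ∂_1, so H_0 ≅ Z^4.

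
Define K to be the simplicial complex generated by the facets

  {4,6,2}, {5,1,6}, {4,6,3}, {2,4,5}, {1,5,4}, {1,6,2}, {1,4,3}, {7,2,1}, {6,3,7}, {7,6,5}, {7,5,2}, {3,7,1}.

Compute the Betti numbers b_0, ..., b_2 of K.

b_0 = 1, b_1 = 0, b_2 = 0.

Take the total order 1 < 2 < 3 < 4 < 5 < 6 < 7 on the vertex set. Then K (dimension 2) consists of the simplices:

  0-simplices (7): [1], [2], [3], [4], [5], [6], [7]
  1-simplices (18): [1,2], [1,3], [1,4], [1,5], [1,6], [1,7], [2,4], [2,5], [2,6], [2,7], [3,4], [3,6], [3,7], [4,5], [4,6], [5,6], [5,7], [6,7]
  2-simplices (12): [1,2,6], [1,2,7], [1,3,4], [1,3,7], [1,4,5], [1,5,6], [2,4,5], [2,4,6], [2,5,7], [3,4,6], [3,6,7], [5,6,7]

Hence C_0 ≅ Z^7, C_1 ≅ Z^18, C_2 ≅ Z^12.

The boundary map ∂_1: C_1 → C_0 is given by ∂[p,q] = [q] − [p].
This gives a 7×18 integer matrix of rank 6; reducing to Smith normal form yields diagonal entries (1,1,1,1,1,1).

Boundary ∂_2: C_2 → C_1 acts by ∂[p,q,r] = [q,r] − [p,r] + [p,q]. For instance
  ∂[1,5,6] = [5,6] − [1,6] + [1,5],
  ∂[2,4,5] = [4,5] − [2,5] + [2,4].
As a 18×12 matrix over Z this has rank 12, with invariant factors (1,1,1,1,1,1,1,1,1,1,1,2).

From H_k ≅ ker(∂_k) / im(∂_{k+1}) we obtain:

  H_0: rank C_0 − rank ∂_1 = 7 − 6 = 1, and the invariant factors of ∂_1 are all 1, so H_0 ≅ Z.
  H_1: rank ker ∂_1 − rank ∂_2 = (18 − 6) − 12 = 0, and ∂_2 has invariant factor 2 > 1, so H_1 ≅ Z/2.
  H_2: rank ker ∂_2 − rank ∂_3 = (12 − 12) − 0 = 0, and there is no ∂_3, so H_2 ≅ 0.

As a check, the Euler characteristic is 7 − 18 + 12 = 1, which agrees with 1 − 0 + 0 = 1.

Hence the Betti numbers are b_0 = 1, b_1 = 0, b_2 = 0.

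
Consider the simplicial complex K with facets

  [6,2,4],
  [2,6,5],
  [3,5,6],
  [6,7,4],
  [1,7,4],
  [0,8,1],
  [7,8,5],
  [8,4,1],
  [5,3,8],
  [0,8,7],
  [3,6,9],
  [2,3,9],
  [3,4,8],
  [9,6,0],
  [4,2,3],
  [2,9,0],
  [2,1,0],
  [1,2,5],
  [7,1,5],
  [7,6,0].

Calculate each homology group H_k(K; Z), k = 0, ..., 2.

K has 10 vertices, 30 edges, 20 triangles.
rank ∂_0 = 0, rank ∂_1 = 9 ⇒ b_0 = 10 − 0 − 9 = 1; all invariant factors of ∂_1 are 1 so no torsion. So H_0 = Z.
rank ∂_1 = 9, rank ∂_2 = 20 ⇒ b_1 = 30 − 9 − 20 = 1; ∂_2 has invariant factor(s) [2] giving torsion. So H_1 = Z ⊕ Z/2.
rank ∂_2 = 20, rank ∂_3 = 0 ⇒ b_2 = 20 − 20 − 0 = 0. So H_2 = 0.

H_0 = Z,  H_1 = Z ⊕ Z/2,  H_2 = 0.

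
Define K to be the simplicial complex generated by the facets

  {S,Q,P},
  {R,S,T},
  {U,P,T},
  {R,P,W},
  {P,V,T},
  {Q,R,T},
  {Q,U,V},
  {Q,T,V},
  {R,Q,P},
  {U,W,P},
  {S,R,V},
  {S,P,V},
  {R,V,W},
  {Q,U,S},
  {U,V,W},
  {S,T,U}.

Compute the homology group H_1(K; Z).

H_1 ≅ Z^2.

We work with the vertex ordering P < Q < R < S < T < U < V < W. The simplices of K, each written with vertices in increasing order, are:

  0-simplices (8): P, Q, R, S, T, U, V, W
  1-simplices (24): PQ, PR, PS, PT, PU, PV, PW, QR, QS, QT, QU, QV, RS, RT, RV, RW, ST, SU, SV, TU, TV, UV, UW, VW
  2-simplices (16): PQR, PQS, PRW, PSV, PTU, PTV, PUW, QRT, QSU, QTV, QUV, RST, RSV, RVW, STU, UVW

Hence C_0 ≅ Z^8, C_1 ≅ Z^24, C_2 ≅ Z^16.

∂_1: C_1 → C_0 maps an edge to its endpoints' difference, ∂[p,q] = q − p. For instance
  ∂ST = T − S.
This gives a 8×24 integer matrix of rank 7; reducing to Smith normal form yields diagonal entries (1,1,1,1,1,1,1).

Boundary ∂_2: C_2 → C_1 sends each 2-simplex [p,q,r] to [q,r] − [p,r] + [p,q]. For instance
  ∂RSV = SV − RV + RS,
  ∂PTU = TU − PU + PT.
The 24×16 boundary matrix has rank 15 and Smith normal form diag(1,1,1,1,1,1,1,1,1,1,1,1,1,1,1).

From H_k ≅ ker(∂_k) / im(∂_{k+1}) we obtain:

  H_1: rank ker ∂_1 − rank ∂_2 = (24 − 7) − 15 = 2, and the invariant factors of ∂_2 are all 1, so H_1 = Z^2.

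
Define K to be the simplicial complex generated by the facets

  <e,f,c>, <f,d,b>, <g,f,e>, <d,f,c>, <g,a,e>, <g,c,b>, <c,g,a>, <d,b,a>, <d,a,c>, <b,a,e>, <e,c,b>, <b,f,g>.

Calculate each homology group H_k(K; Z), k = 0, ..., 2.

H_0 ≅ Z,  H_1 ≅ Z/2,  H_2 = 0.

K has 7 vertices, 18 edges, 12 triangles.
rank ∂_0 = 0, rank ∂_1 = 6 ⇒ b_0 = 7 − 0 − 6 = 1; all invariant factors of ∂_1 are 1 so no torsion. So H_0 ≅ Z.
rank ∂_1 = 6, rank ∂_2 = 12 ⇒ b_1 = 18 − 6 − 12 = 0; ∂_2 has invariant factor(s) [2] giving torsion. So H_1 ≅ Z/2.
rank ∂_2 = 12, rank ∂_3 = 0 ⇒ b_2 = 12 − 12 − 0 = 0. So H_2 ≅ 0.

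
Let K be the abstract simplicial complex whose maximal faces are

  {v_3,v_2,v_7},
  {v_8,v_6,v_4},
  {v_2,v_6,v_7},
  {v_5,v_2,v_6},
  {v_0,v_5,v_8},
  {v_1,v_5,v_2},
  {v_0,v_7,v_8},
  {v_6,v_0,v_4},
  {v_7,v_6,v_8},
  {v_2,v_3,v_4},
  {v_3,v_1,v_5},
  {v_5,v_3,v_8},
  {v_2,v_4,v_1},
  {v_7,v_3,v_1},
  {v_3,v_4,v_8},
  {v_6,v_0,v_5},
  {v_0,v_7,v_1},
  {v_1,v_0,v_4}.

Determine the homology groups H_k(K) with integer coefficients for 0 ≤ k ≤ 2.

Fix the vertex order v_0 < v_1 < v_2 < v_3 < v_4 < v_5 < v_6 < v_7 < v_8 and write every simplex with vertices in increasing order. Then dim K = 2 and the simplices of K are:

  0-simplices (9): [v_0], [v_1], [v_2], [v_3], [v_4], [v_5], [v_6], [v_7], [v_8]
  1-simplices (27): (27 of them)
  2-simplices (18): (18 of them)

giving chain groups C_0 ≅ Z^9, C_1 ≅ Z^27, C_2 ≅ Z^18.

Boundary ∂_1: C_1 → C_0 is given by ∂[p,q] = [q] − [p].
The resulting 9×27 matrix has rank 8, and its Smith normal form has invariant factors (1,1,1,1,1,1,1,1).

Boundary ∂_2: C_2 → C_1 maps a triangle to the signed sum of its edges. For instance
  ∂[v_3,v_5,v_8] = [v_5,v_8] − [v_3,v_8] + [v_3,v_5],
  ∂[v_0,v_5,v_6] = [v_5,v_6] − [v_0,v_6] + [v_0,v_5].
The resulting 27×18 matrix has rank 18, and its Smith normal form has invariant factors (1,1,1,1,1,1,1,1,1,1,1,1,1,1,1,1,1,2).

From H_k ≅ ker(∂_k) / im(∂_{k+1}) we obtain:

  H_0: rank C_0 − rank ∂_1 = 9 − 8 = 1, and the invariant factors of ∂_1 are all 1, so H_0 = Z.
  H_1: rank ker ∂_1 − rank ∂_2 = (27 − 8) − 18 = 1, and ∂_2 has invariant factor 2 > 1, so H_1 = Z ⊕ Z_2.
  H_2: rank ker ∂_2 − rank ∂_3 = (18 − 18) − 0 = 0, and there is no ∂_3, so H_2 = 0.

H_0 = Z,  H_1 = Z ⊕ Z_2,  H_2 = 0.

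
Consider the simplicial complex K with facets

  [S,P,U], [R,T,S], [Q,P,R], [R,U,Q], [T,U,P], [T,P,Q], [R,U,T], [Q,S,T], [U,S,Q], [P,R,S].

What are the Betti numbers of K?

b_0 = 1, b_1 = 0, b_2 = 0.

We work with the vertex ordering P < Q < R < S < T < U. The simplices of K, each written with vertices in increasing order, are:

  0-simplices (6): P, Q, R, S, T, U
  1-simplices (15): PQ, PR, PS, PT, PU, QR, QS, QT, QU, RS, RT, RU, ST, SU, TU
  2-simplices (10): PQR, PQT, PRS, PSU, PTU, QRU, QST, QSU, RST, RTU

so the chain groups are C_0 ≅ Z^6, C_1 ≅ Z^15, C_2 ≅ Z^10.

The boundary map ∂_1: C_1 → C_0 sends each edge [p,q] (with p < q) to q − p.
The resulting 6×15 matrix has rank 5, and its Smith normal form has invariant factors (1,1,1,1,1).

The boundary map ∂_2: C_2 → C_1 acts by ∂[p,q,r] = [q,r] − [p,r] + [p,q]. For instance
  ∂QRU = RU − QU + QR,
  ∂PSU = SU − PU + PS.
This gives a 15×10 integer matrix of rank 10; reducing to Smith normal form yields diagonal entries (1,1,1,1,1,1,1,1,1,2).

Computing H_k = (kernel of ∂_k) / (image of ∂_{k+1}):

  H_0: rank C_0 − rank ∂_1 = 6 − 5 = 1, and the invariant factors of ∂_1 are all 1, so H_0 = Z.
  H_1: rank ker ∂_1 − rank ∂_2 = (15 − 5) − 10 = 0, and ∂_2 has invariant factor 2 > 1, so H_1 = Z/2.
  H_2: rank ker ∂_2 − rank ∂_3 = (10 − 10) − 0 = 0, and there is no ∂_3, so H_2 = 0.

Hence the Betti numbers are b_0 = 1, b_1 = 0, b_2 = 0.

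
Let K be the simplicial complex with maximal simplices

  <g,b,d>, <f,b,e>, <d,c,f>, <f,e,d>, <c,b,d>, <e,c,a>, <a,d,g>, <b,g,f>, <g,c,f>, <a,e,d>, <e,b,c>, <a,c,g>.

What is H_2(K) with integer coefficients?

H_2 ≅ 0.

Take the total order a < b < c < d < e < f < g on the vertex set. Then K (dimension 2) consists of the simplices:

  0-simplices (7): a, b, c, d, e, f, g
  1-simplices (18): ac, ad, ae, ag, bc, bd, be, bf, bg, cd, ce, cf, cg, de, df, dg, ef, fg
  2-simplices (12): ace, acg, ade, adg, bcd, bce, bdg, bef, bfg, cdf, cfg, def

Hence C_0 ≅ Z^7, C_1 ≅ Z^18, C_2 ≅ Z^12.

∂_1: C_1 → C_0 is given by ∂[p,q] = [q] − [p].
The resulting 7×18 matrix has rank 6, and its Smith normal form has invariant factors (1,1,1,1,1,1).

Boundary ∂_2: C_2 → C_1 sends each 2-simplex [p,q,r] to [q,r] − [p,r] + [p,q]. For instance
  ∂acg = cg − ag + ac,
  ∂bfg = fg − bg + bf.
The 18×12 boundary matrix has rank 12 and Smith normal form diag(1,1,1,1,1,1,1,1,1,1,1,2).

Computing H_k = (kernel of ∂_k) / (image of ∂_{k+1}):

  H_2: rank ker ∂_2 − rank ∂_3 = (12 − 12) − 0 = 0, and there is no ∂_3, so H_2 ≅ 0.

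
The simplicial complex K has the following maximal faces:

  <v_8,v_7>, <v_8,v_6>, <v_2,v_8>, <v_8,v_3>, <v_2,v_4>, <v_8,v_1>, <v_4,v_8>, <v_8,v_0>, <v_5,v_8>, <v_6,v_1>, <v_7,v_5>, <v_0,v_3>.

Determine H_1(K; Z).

H_1 = Z^4.

We work with the vertex ordering v_0 < v_1 < v_2 < v_3 < v_4 < v_5 < v_6 < v_7 < v_8. The simplices of K, each written with vertices in increasing order, are:

  0-simplices (9): [v_0], [v_1], [v_2], [v_3], [v_4], [v_5], [v_6], [v_7], [v_8]
  1-simplices (12): [v_0,v_3], [v_0,v_8], [v_1,v_6], [v_1,v_8], [v_2,v_4], [v_2,v_8], [v_3,v_8], [v_4,v_8], [v_5,v_7], [v_5,v_8], [v_6,v_8], [v_7,v_8]

so the chain groups are C_0 ≅ Z^9, C_1 ≅ Z^12.

Boundary ∂_1: C_1 → C_0 sends each edge [p,q] (with p < q) to q − p. For instance
  ∂[v_6,v_8] = [v_8] − [v_6].
As a 9×12 matrix over Z this has rank 8, with invariant factors (1,1,1,1,1,1,1,1).

Now H_k = ker ∂_k / im ∂_{k+1}, so:

  H_1: rank ker ∂_1 − rank ∂_2 = (12 − 8) − 0 = 4, and there is no ∂_2, so H_1 ≅ Z^4.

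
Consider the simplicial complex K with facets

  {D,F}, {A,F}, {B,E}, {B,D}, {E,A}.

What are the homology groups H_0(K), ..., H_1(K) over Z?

Order the vertices as A < B < D < E < F. Listing each simplex with vertices in this order, K has dimension 1 with simplices:

  0-simplices (5): A, B, D, E, F
  1-simplices (5): AE, AF, BD, BE, DF

Hence C_0 ≅ Z^5, C_1 ≅ Z^5.

Boundary ∂_1: C_1 → C_0 maps an edge to its endpoints' difference, ∂[p,q] = q − p. For instance
  ∂DF = F − D.
The resulting 5×5 matrix has rank 4, and its Smith normal form has invariant factors (1,1,1,1).

Computing H_k = (kernel of ∂_k) / (image of ∂_{k+1}):

  H_0: rank C_0 − rank ∂_1 = 5 − 4 = 1, and the invariant factors of ∂_1 are all 1, so H_0 ≅ Z.
  H_1: rank ker ∂_1 − rank ∂_2 = (5 − 4) − 0 = 1, and there is no ∂_2, so H_1 ≅ Z.

H_0 ≅ Z,  H_1 ≅ Z.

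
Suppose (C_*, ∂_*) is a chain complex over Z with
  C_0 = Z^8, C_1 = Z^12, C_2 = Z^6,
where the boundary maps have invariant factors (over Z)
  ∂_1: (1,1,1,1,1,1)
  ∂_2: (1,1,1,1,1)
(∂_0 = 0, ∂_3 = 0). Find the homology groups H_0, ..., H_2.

H_0 = Z^2,  H_1 = Z,  H_2 = Z.

H_0: b_0 = 8 − 0 − 6 = 2; torsion from ∂_1 factors > 1: none. So H_0 = Z^2.
H_1: b_1 = 12 − 6 − 5 = 1; torsion from ∂_2 factors > 1: none. So H_1 = Z.
H_2: b_2 = 6 − 5 − 0 = 1; torsion from ∂_3 factors > 1: none. So H_2 = Z.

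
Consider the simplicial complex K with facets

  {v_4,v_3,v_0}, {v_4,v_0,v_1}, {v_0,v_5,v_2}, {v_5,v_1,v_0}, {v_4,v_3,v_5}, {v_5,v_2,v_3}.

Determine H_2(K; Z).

H_2 = 0.

K has 6 vertices, 12 edges, 6 triangles.
rank ∂_2 = 6, rank ∂_3 = 0 ⇒ b_2 = 6 − 6 − 0 = 0. So H_2 = 0.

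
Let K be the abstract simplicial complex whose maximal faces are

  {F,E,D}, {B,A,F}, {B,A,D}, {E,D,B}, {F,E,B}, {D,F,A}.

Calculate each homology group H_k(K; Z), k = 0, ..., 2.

Take the total order A < B < D < E < F on the vertex set. Then K (dimension 2) consists of the simplices:

  0-simplices (5): A, B, D, E, F
  1-simplices (9): AB, AD, AF, BD, BE, BF, DE, DF, EF
  2-simplices (6): ABD, ABF, ADF, BDE, BEF, DEF

Hence C_0 ≅ Z^5, C_1 ≅ Z^9, C_2 ≅ Z^6.

Boundary ∂_1: C_1 → C_0 is given by ∂[p,q] = [q] − [p]. For instance
  ∂DE = E − D.
As a 5×9 matrix over Z this has rank 4, with invariant factors (1,1,1,1).

The boundary map ∂_2: C_2 → C_1 sends each 2-simplex [p,q,r] to [q,r] − [p,r] + [p,q]. For instance
  ∂ABD = BD − AD + AB,
  ∂DEF = EF − DF + DE.
This gives a 9×6 integer matrix of rank 5; reducing to Smith normal form yields diagonal entries (1,1,1,1,1).

From H_k ≅ ker(∂_k) / im(∂_{k+1}) we obtain:

  H_0: rank C_0 − rank ∂_1 = 5 − 4 = 1, and the invariant factors of ∂_1 are all 1, so H_0 ≅ Z.
  H_1: rank ker ∂_1 − rank ∂_2 = (9 − 4) − 5 = 0, and the invariant factors of ∂_2 are all 1, so H_1 ≅ 0.
  H_2: rank ker ∂_2 − rank ∂_3 = (6 − 5) − 0 = 1, and there is no ∂_3, so H_2 ≅ Z.

As a check, the Euler characteristic is 5 − 9 + 6 = 2, which agrees with 1 − 0 + 1 = 2.

H_0 ≅ Z,  H_1 = 0,  H_2 ≅ Z.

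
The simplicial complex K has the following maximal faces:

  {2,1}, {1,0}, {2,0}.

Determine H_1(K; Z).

Take the total order 0 < 1 < 2 on the vertex set. Then K (dimension 1) consists of the simplices:

  0-simplices (3): [0], [1], [2]
  1-simplices (3): [0,1], [0,2], [1,2]

Hence C_0 ≅ Z^3, C_1 ≅ Z^3.

Boundary ∂_1: C_1 → C_0 sends each edge [p,q] (with p < q) to q − p. For instance
  ∂[1,2] = [2] − [1].
As a 3×3 matrix over Z this has rank 2, with invariant factors (1,1).

Computing H_k = (kernel of ∂_k) / (image of ∂_{k+1}):

  H_1: rank ker ∂_1 − rank ∂_2 = (3 − 2) − 0 = 1, and there is no ∂_2, so H_1 = Z.

H_1 ≅ Z.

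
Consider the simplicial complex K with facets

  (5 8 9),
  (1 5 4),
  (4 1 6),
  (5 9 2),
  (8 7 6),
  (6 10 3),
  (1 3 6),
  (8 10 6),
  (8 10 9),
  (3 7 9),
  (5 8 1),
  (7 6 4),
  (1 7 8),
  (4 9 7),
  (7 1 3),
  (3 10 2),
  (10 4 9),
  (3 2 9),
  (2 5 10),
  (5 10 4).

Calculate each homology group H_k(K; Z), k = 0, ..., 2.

K has 10 vertices, 30 edges, 20 triangles.
rank ∂_0 = 0, rank ∂_1 = 9 ⇒ b_0 = 10 − 0 − 9 = 1; all invariant factors of ∂_1 are 1 so no torsion. So H_0 ≅ Z.
rank ∂_1 = 9, rank ∂_2 = 20 ⇒ b_1 = 30 − 9 − 20 = 1; ∂_2 has invariant factor(s) [2] giving torsion. So H_1 ≅ Z ⊕ Z/2Z.
rank ∂_2 = 20, rank ∂_3 = 0 ⇒ b_2 = 20 − 20 − 0 = 0. So H_2 ≅ 0.

H_0 = Z,  H_1 = Z ⊕ Z/2Z,  H_2 = 0.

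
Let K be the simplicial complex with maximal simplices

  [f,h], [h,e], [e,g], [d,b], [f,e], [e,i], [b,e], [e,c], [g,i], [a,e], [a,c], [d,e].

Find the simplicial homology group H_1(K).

K has 9 vertices, 12 edges.
rank ∂_1 = 8, rank ∂_2 = 0 ⇒ b_1 = 12 − 8 − 0 = 4. So H_1 ≅ Z^4.

H_1 = Z^4.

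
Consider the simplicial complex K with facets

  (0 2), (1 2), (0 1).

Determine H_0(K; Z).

H_0 = Z.

Order the vertices as 0 < 1 < 2. Listing each simplex with vertices in this order, K has dimension 1 with simplices:

  0-simplices (3): [0], [1], [2]
  1-simplices (3): [0,1], [0,2], [1,2]

Hence C_0 ≅ Z^3, C_1 ≅ Z^3.

Boundary ∂_1: C_1 → C_0 sends each edge [p,q] (with p < q) to q − p. For instance
  ∂[0,2] = [2] − [0].
This gives a 3×3 integer matrix of rank 2; reducing to Smith normal form yields diagonal entries (1,1).

Now H_k = ker ∂_k / im ∂_{k+1}, so:

  H_0: rank C_0 − rank ∂_1 = 3 − 2 = 1, and the invariant factors of ∂_1 are all 1, so H_0 = Z.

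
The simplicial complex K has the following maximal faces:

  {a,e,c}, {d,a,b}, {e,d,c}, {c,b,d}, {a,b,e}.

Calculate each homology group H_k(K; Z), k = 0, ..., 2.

H_0 = Z,  H_1 = Z,  H_2 = 0.

Order the vertices as a < b < c < d < e. Listing each simplex with vertices in this order, K has dimension 2 with simplices:

  0-simplices (5): a, b, c, d, e
  1-simplices (10): ab, ac, ad, ae, bc, bd, be, cd, ce, de
  2-simplices (5): abd, abe, ace, bcd, cde

giving chain groups C_0 ≅ Z^5, C_1 ≅ Z^10, C_2 ≅ Z^5.

Boundary ∂_1: C_1 → C_0 is given by ∂[p,q] = [q] − [p]. For instance
  ∂cd = d − c.
The resulting 5×10 matrix has rank 4, and its Smith normal form has invariant factors (1,1,1,1).

Boundary ∂_2: C_2 → C_1 sends each 2-simplex [p,q,r] to [q,r] − [p,r] + [p,q]. For instance
  ∂ace = ce − ae + ac,
  ∂bcd = cd − bd + bc.
The resulting 10×5 matrix has rank 5, and its Smith normal form has invariant factors (1,1,1,1,1).

Reading off H_k = ker ∂_k / im ∂_{k+1}:

  H_0: rank C_0 − rank ∂_1 = 5 − 4 = 1, and the invariant factors of ∂_1 are all 1, so H_0 = Z.
  H_1: rank ker ∂_1 − rank ∂_2 = (10 − 4) − 5 = 1, and the invariant factors of ∂_2 are all 1, so H_1 = Z.
  H_2: rank ker ∂_2 − rank ∂_3 = (5 − 5) − 0 = 0, and there is no ∂_3, so H_2 = 0.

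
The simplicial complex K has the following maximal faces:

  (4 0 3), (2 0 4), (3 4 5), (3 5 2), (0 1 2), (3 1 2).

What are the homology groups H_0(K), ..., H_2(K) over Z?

H_0 ≅ Z,  H_1 ≅ Z,  H_2 = 0.

Order the vertices as 0 < 1 < 2 < 3 < 4 < 5. Listing each simplex with vertices in this order, K has dimension 2 with simplices:

  0-simplices (6): [0], [1], [2], [3], [4], [5]
  1-simplices (12): [0,1], [0,2], [0,3], [0,4], [1,2], [1,3], [2,3], [2,4], [2,5], [3,4], [3,5], [4,5]
  2-simplices (6): [0,1,2], [0,2,4], [0,3,4], [1,2,3], [2,3,5], [3,4,5]

so the chain groups are C_0 ≅ Z^6, C_1 ≅ Z^12, C_2 ≅ Z^6.

∂_1: C_1 → C_0 is given by ∂[p,q] = [q] − [p]. For instance
  ∂[3,5] = [5] − [3].
The 6×12 boundary matrix has rank 5 and Smith normal form diag(1,1,1,1,1).

∂_2: C_2 → C_1 sends each 2-simplex [p,q,r] to [q,r] − [p,r] + [p,q]. For instance
  ∂[2,3,5] = [3,5] − [2,5] + [2,3],
  ∂[0,1,2] = [1,2] − [0,2] + [0,1].
The resulting 12×6 matrix has rank 6, and its Smith normal form has invariant factors (1,1,1,1,1,1).

Computing H_k = (kernel of ∂_k) / (image of ∂_{k+1}):

  H_0: rank C_0 − rank ∂_1 = 6 − 5 = 1, and the invariant factors of ∂_1 are all 1, so H_0 ≅ Z.
  H_1: rank ker ∂_1 − rank ∂_2 = (12 − 5) − 6 = 1, and the invariant factors of ∂_2 are all 1, so H_1 ≅ Z.
  H_2: rank ker ∂_2 − rank ∂_3 = (6 − 6) − 0 = 0, and there is no ∂_3, so H_2 ≅ 0.

(K is a triangulation of the cylinder S^1 x I.)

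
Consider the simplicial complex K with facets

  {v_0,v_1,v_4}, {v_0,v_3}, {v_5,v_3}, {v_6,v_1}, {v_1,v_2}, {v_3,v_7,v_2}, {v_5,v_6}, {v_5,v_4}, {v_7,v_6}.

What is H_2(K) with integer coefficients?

We work with the vertex ordering v_0 < v_1 < v_2 < v_3 < v_4 < v_5 < v_6 < v_7. The simplices of K, each written with vertices in increasing order, are:

  0-simplices (8): [v_0], [v_1], [v_2], [v_3], [v_4], [v_5], [v_6], [v_7]
  1-simplices (13): [v_0,v_1], [v_0,v_3], [v_0,v_4], [v_1,v_2], [v_1,v_4], [v_1,v_6], [v_2,v_3], [v_2,v_7], [v_3,v_5], [v_3,v_7], [v_4,v_5], [v_5,v_6], [v_6,v_7]
  2-simplices (2): [v_0,v_1,v_4], [v_2,v_3,v_7]

Hence C_0 ≅ Z^8, C_1 ≅ Z^13, C_2 ≅ Z^2.

Boundary ∂_1: C_1 → C_0 maps an edge to its endpoints' difference, ∂[p,q] = q − p.
The 8×13 boundary matrix has rank 7 and Smith normal form diag(1,1,1,1,1,1,1).

Boundary ∂_2: C_2 → C_1 maps a triangle to the signed sum of its edges. For instance
  ∂[v_0,v_1,v_4] = [v_1,v_4] − [v_0,v_4] + [v_0,v_1],
  ∂[v_2,v_3,v_7] = [v_3,v_7] − [v_2,v_7] + [v_2,v_3].
This gives a 13×2 integer matrix of rank 2; reducing to Smith normal form yields diagonal entries (1,1).

Computing H_k = (kernel of ∂_k) / (image of ∂_{k+1}):

  H_2: rank ker ∂_2 − rank ∂_3 = (2 − 2) − 0 = 0, and there is no ∂_3, so H_2 ≅ 0.

H_2 = 0.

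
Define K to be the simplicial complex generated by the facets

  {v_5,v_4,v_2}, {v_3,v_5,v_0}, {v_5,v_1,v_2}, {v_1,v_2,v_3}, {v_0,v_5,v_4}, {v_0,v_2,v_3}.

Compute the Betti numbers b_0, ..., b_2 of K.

We work with the vertex ordering v_0 < v_1 < v_2 < v_3 < v_4 < v_5. The simplices of K, each written with vertices in increasing order, are:

  0-simplices (6): [v_0], [v_1], [v_2], [v_3], [v_4], [v_5]
  1-simplices (12): [v_0,v_2], [v_0,v_3], [v_0,v_4], [v_0,v_5], [v_1,v_2], [v_1,v_3], [v_1,v_5], [v_2,v_3], [v_2,v_4], [v_2,v_5], [v_3,v_5], [v_4,v_5]
  2-simplices (6): [v_0,v_2,v_3], [v_0,v_3,v_5], [v_0,v_4,v_5], [v_1,v_2,v_3], [v_1,v_2,v_5], [v_2,v_4,v_5]

so the chain groups are C_0 ≅ Z^6, C_1 ≅ Z^12, C_2 ≅ Z^6.

∂_1: C_1 → C_0 sends each edge [p,q] (with p < q) to q − p. For instance
  ∂[v_2,v_3] = [v_3] − [v_2].
As a 6×12 matrix over Z this has rank 5, with invariant factors (1,1,1,1,1).

∂_2: C_2 → C_1 acts by ∂[p,q,r] = [q,r] − [p,r] + [p,q]. For instance
  ∂[v_1,v_2,v_3] = [v_2,v_3] − [v_1,v_3] + [v_1,v_2],
  ∂[v_0,v_2,v_3] = [v_2,v_3] − [v_0,v_3] + [v_0,v_2].
As a 12×6 matrix over Z this has rank 6, with invariant factors (1,1,1,1,1,1).

Now H_k = ker ∂_k / im ∂_{k+1}, so:

  H_0: rank C_0 − rank ∂_1 = 6 − 5 = 1, and the invariant factors of ∂_1 are all 1, so H_0 = Z.
  H_1: rank ker ∂_1 − rank ∂_2 = (12 − 5) − 6 = 1, and the invariant factors of ∂_2 are all 1, so H_1 = Z.
  H_2: rank ker ∂_2 − rank ∂_3 = (6 − 6) − 0 = 0, and there is no ∂_3, so H_2 = 0.

Hence the Betti numbers are b_0 = 1, b_1 = 1, b_2 = 0.

b_0 = 1, b_1 = 1, b_2 = 0.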